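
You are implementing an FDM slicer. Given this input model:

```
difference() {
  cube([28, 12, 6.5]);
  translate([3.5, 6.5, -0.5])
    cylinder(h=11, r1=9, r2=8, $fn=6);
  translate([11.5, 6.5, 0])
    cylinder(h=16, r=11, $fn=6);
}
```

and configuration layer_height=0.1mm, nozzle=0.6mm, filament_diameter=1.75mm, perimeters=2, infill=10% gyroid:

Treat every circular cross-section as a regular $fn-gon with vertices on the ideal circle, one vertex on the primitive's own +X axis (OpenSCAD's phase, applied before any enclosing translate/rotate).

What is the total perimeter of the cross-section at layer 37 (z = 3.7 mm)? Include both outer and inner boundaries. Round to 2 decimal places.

At z = 3.7 mm: the cube is present — its section is the full 28×12 rectangle (perimeter 80.00 mm); the cone at (3.5, 6.5): at t=0.382 of its height the radius interpolates to r₁+(r₂−r₁)t = 8.618, giving a regular 6-gon of that circumradius (perimeter = 2·6·8.618·sin(180°/6) = 51.71 mm); the r=11 cylinder at (11.5, 6.5) gives a regular 6-gon of circumradius 11 (constant along its height) (perimeter = 2·6·11.000·sin(180°/6) = 66.00 mm); Subtracting the remaining from the first: starting from the 28×12 cube, the cone at (3.5, 6.5) partially overlaps it — only the 124.49 mm² overlap (of its 192.97 mm²) is removed, clipping the outline; the r=11 cylinder at (11.5, 6.5) partially overlaps it — only the 124.58 mm² overlap (of its 314.37 mm²) is removed, clipping the outline — boundary = 43.78 mm. Overall, the cross-section is a single solid region. Total boundary length (outer) = 43.78 mm.

43.78 mm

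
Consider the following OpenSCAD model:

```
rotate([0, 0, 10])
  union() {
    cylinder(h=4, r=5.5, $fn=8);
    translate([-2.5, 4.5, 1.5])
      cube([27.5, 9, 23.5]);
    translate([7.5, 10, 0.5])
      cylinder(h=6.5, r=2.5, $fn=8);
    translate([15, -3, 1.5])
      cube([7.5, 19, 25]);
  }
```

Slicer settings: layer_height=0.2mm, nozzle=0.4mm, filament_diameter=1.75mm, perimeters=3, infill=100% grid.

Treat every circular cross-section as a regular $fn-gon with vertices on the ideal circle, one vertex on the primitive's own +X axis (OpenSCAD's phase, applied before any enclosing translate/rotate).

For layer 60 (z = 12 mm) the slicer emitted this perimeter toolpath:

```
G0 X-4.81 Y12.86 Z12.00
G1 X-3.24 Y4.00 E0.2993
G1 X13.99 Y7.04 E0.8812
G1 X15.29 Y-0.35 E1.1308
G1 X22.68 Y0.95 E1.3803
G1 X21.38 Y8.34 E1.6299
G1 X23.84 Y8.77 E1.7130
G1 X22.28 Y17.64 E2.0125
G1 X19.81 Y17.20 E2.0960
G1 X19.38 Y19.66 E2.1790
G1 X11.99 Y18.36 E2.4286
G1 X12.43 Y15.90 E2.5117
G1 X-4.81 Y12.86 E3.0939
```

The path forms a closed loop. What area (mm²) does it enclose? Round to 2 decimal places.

Apply the shoelace formula to the sequence of (X, Y) vertices; enclosed area = 322.49 mm².

322.49 mm²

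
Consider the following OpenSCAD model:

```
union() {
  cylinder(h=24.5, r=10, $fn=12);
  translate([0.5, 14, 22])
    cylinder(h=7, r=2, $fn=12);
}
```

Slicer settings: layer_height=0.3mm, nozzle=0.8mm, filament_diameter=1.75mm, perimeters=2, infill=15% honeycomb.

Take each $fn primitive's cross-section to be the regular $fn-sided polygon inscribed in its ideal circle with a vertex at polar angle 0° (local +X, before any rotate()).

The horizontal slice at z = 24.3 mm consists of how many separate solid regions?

At z = 24.3 mm: the cylinder: section is a regular 12-gon, circumradius r=10; the r=2 cylinder at (0.5, 14) gives a regular 12-gon of circumradius 2 (constant along its height); Merging all regions: the 2 present regions are separate (no shared area or edge), so areas and boundary lengths simply add and each stays a separate island — 2 connected regions. The result has 2 disconnected regions.

2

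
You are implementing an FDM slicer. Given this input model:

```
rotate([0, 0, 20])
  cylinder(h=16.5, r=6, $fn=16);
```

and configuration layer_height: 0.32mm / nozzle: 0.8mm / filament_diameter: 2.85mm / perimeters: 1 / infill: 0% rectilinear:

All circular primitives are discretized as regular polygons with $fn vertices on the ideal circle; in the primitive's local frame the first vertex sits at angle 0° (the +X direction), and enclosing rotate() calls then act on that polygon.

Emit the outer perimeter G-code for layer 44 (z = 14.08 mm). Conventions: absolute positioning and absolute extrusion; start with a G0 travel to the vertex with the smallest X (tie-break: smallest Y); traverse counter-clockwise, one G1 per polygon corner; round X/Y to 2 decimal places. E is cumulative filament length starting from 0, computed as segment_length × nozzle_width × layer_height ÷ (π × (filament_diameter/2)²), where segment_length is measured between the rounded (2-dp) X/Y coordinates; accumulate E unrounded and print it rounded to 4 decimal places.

At z = 14.08 mm: the r=6 cylinder gives a regular 16-gon of circumradius 6 (constant along its height); (whole slice rotated 20° about Z — lengths, areas and connectivity unchanged). The outline is a single polygon with 16 vertices. Extrusion per mm of travel: 0.8 × 0.32 / (π × 1.425²) = 0.040129. Accumulating E over each segment gives final E = 1.5028.

G0 X-5.99 Y0.26 Z14.08
G1 X-5.64 Y-2.05 E0.0938
G1 X-4.42 Y-4.05 E0.1878
G1 X-2.54 Y-5.44 E0.2816
G1 X-0.26 Y-5.99 E0.3757
G1 X2.05 Y-5.64 E0.4695
G1 X4.05 Y-4.42 E0.5635
G1 X5.44 Y-2.54 E0.6573
G1 X5.99 Y-0.26 E0.7514
G1 X5.64 Y2.05 E0.8452
G1 X4.42 Y4.05 E0.9392
G1 X2.54 Y5.44 E1.0330
G1 X0.26 Y5.99 E1.1271
G1 X-2.05 Y5.64 E1.2209
G1 X-4.05 Y4.42 E1.3149
G1 X-5.44 Y2.54 E1.4087
G1 X-5.99 Y0.26 E1.5028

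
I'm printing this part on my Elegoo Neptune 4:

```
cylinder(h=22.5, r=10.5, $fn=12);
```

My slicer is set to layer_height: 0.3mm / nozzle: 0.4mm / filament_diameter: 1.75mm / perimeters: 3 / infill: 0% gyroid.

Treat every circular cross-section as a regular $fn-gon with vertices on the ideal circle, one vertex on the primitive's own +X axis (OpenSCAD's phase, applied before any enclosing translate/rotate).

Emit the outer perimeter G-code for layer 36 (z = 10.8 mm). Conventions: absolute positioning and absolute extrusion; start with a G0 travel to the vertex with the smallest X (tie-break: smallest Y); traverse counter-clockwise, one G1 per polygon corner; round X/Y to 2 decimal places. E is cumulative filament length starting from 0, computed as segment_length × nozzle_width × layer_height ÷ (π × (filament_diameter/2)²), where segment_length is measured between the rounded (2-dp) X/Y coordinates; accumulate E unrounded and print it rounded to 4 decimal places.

G0 X-10.50 Y0.00 Z10.80
G1 X-9.09 Y-5.25 E0.2712
G1 X-5.25 Y-9.09 E0.5421
G1 X0.00 Y-10.50 E0.8133
G1 X5.25 Y-9.09 E1.0845
G1 X9.09 Y-5.25 E1.3555
G1 X10.50 Y0.00 E1.6267
G1 X9.09 Y5.25 E1.8979
G1 X5.25 Y9.09 E2.1688
G1 X0.00 Y10.50 E2.4400
G1 X-5.25 Y9.09 E2.7112
G1 X-9.09 Y5.25 E2.9822
G1 X-10.50 Y0.00 E3.2534

At z = 10.8 mm: the r=10.5 cylinder contributes a regular 12-gon of circumradius 10.5. The outline is a single polygon with 12 vertices. Extrusion per mm of travel: 0.4 × 0.3 / (π × 0.875²) = 0.049890. Accumulating E over each segment gives final E = 3.2534.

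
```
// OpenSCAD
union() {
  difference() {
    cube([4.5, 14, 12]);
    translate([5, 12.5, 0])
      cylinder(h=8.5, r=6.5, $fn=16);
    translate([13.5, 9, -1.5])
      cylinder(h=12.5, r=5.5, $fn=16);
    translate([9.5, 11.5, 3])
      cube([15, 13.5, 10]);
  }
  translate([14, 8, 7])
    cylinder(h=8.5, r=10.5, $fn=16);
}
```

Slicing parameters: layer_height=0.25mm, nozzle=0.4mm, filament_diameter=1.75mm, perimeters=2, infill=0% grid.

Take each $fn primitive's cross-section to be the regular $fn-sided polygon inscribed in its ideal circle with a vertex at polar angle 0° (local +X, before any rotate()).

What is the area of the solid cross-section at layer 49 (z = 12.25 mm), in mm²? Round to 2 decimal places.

337.53 mm²

At z = 12.25 mm: the cube is not intersected at this z (z outside [0, 12]); the cylinder at (5, 12.5) is not intersected at this z (z outside [0, 8.5]); the cylinder at (13.5, 9) is absent (z outside [-1.5, 11]); the cube at (9.5, 11.5) (footprint 15×13.5) is included at this height (area 202.50 mm²); Subtracting the remaining from the first: the first operand is absent here, so nothing remains; the r=10.5 cylinder at (14, 8) contributes a regular 16-gon of circumradius 10.5 (area = (16/2)·10.500²·sin(360°/16) = 337.53 mm²); Taking the union: only the r=10.5 cylinder at (14, 8) is present, so the union is just that shape — area = 337.53 mm². Overall, the cross-section is a single solid region. Net area = 337.53 mm².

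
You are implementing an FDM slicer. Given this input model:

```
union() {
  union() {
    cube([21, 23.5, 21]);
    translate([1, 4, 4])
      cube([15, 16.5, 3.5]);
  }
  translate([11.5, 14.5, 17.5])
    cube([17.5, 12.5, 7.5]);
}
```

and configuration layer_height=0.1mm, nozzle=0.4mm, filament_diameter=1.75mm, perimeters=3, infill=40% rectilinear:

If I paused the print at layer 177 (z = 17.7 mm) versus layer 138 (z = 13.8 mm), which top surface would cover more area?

layer 177 (z = 17.7 mm)

Layer 177 (z = 17.7): the 21×23.5 cube contributes its full rectangle (area 493.50 mm²); the cube at (1, 4) is absent (z outside [4, 7.5]); Combining (union): only the 21×23.5 cube is present, so the union is just that shape — area = 493.50 mm²; the cube at (11.5, 14.5) is present — its section is the full 17.5×12.5 rectangle (area 218.75 mm²); Combining (union): the regions partially overlap — summed areas 712.25 mm² minus the doubly-counted overlap 85.50 mm² gives 626.75 mm² — area = 626.75 mm². So its area = 626.75 mm². Layer 138 (z = 13.8): the 21×23.5 cube contributes its full rectangle (area 493.50 mm²); the cube at (1, 4) is not intersected at this z (z outside [4, 7.5]); Taking the union: only the 21×23.5 cube is present, so the union is just that shape — area = 493.50 mm²; the cube at (11.5, 14.5) is not intersected at this z (z outside [17.5, 25]); Taking the union: only the result so far is present, so the union is just that shape — area = 493.50 mm². So its area = 493.50 mm². Layer 177 is larger (626.75 vs 493.50 mm²).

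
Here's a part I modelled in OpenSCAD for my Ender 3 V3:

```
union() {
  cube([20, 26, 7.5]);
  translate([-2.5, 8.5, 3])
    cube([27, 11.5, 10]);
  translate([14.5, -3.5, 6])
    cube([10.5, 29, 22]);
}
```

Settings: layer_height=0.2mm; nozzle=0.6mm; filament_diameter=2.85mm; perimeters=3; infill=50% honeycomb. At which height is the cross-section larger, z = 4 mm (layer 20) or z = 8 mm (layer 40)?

layer 20 (z = 4 mm)

Layer 20 (z = 4): the cube is present — its section is the full 20×26 rectangle (area 520.00 mm²); the cube at (-2.5, 8.5) (footprint 27×11.5) is included at this height (area 310.50 mm²); the cube at (14.5, -3.5) is absent (z outside [6, 28]); Taking the union: the regions partially overlap — summed areas 830.50 mm² minus the doubly-counted overlap 230.00 mm² gives 600.50 mm² — area = 600.50 mm². So its area = 600.50 mm². Layer 40 (z = 8): the cube is not intersected at this z (z outside [0, 7.5]); the cube at (-2.5, 8.5) (footprint 27×11.5) is included at this height (area 310.50 mm²); the cube at (14.5, -3.5) is present — its section is the full 10.5×29 rectangle (area 304.50 mm²); Merging all regions: the regions partially overlap — summed areas 615.00 mm² minus the doubly-counted overlap 115.00 mm² gives 500.00 mm² — area = 500.00 mm². So its area = 500.00 mm². Layer 20 is larger (600.50 vs 500.00 mm²).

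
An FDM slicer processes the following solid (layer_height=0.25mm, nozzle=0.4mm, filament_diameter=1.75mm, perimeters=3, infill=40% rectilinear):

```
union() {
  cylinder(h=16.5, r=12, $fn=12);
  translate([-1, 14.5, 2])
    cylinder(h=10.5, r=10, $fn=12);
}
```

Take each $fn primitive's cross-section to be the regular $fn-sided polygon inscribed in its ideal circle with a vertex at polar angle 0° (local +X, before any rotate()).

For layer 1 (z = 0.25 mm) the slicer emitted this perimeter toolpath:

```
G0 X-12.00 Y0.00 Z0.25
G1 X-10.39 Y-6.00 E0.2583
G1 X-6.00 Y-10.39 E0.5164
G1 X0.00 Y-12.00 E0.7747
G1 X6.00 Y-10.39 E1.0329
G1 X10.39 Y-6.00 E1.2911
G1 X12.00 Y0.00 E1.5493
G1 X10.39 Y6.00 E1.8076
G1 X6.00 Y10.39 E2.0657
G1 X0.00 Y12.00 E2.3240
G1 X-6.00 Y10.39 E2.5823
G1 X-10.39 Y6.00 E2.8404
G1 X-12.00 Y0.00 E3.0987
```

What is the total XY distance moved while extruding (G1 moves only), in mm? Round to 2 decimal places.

74.53 mm

Sum the Euclidean lengths of each G1 segment: total = 74.53 mm.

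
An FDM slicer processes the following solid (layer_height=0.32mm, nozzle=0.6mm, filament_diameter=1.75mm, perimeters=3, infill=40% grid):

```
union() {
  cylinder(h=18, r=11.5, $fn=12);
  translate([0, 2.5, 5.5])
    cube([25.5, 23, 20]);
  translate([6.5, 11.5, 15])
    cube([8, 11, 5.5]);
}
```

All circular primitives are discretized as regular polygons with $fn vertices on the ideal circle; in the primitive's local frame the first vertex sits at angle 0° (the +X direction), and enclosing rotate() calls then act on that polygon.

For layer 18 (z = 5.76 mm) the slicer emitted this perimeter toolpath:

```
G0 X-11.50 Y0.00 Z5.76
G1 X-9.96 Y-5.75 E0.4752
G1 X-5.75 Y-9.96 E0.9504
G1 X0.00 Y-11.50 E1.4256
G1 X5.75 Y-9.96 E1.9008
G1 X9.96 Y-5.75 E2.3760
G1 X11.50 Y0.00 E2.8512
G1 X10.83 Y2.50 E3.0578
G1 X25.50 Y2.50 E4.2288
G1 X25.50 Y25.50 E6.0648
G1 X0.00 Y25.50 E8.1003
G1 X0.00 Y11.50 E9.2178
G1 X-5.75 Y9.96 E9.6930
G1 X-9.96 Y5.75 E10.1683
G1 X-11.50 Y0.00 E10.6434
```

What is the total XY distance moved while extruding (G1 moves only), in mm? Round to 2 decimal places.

133.34 mm

Sum the Euclidean lengths of each G1 segment: total = 133.34 mm.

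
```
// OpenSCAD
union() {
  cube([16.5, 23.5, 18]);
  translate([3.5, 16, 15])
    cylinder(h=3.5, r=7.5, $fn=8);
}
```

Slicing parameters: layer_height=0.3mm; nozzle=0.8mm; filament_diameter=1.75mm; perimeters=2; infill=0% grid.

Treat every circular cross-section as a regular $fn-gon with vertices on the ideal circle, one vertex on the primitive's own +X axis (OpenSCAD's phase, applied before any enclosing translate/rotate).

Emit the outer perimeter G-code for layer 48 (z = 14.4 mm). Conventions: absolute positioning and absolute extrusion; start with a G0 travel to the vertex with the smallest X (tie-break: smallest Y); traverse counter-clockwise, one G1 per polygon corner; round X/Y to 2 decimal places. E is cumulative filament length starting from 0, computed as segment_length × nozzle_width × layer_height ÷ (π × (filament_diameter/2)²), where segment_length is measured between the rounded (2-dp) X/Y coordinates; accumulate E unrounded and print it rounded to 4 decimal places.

G0 X0.00 Y0.00 Z14.40
G1 X16.50 Y0.00 E1.6464
G1 X16.50 Y23.50 E3.9912
G1 X0.00 Y23.50 E5.6376
G1 X0.00 Y0.00 E7.9824

At z = 14.4 mm: the cube (footprint 16.5×23.5) is included at this height; the cylinder at (3.5, 16) does not reach this height (z outside [15, 18.5]); Combining (union): only the 16.5×23.5 cube is present, so the union is just that shape — 1 connected region. The outline is a single polygon with 4 vertices. Extrusion per mm of travel: 0.8 × 0.3 / (π × 0.875²) = 0.099780. Accumulating E over each segment gives final E = 7.9824.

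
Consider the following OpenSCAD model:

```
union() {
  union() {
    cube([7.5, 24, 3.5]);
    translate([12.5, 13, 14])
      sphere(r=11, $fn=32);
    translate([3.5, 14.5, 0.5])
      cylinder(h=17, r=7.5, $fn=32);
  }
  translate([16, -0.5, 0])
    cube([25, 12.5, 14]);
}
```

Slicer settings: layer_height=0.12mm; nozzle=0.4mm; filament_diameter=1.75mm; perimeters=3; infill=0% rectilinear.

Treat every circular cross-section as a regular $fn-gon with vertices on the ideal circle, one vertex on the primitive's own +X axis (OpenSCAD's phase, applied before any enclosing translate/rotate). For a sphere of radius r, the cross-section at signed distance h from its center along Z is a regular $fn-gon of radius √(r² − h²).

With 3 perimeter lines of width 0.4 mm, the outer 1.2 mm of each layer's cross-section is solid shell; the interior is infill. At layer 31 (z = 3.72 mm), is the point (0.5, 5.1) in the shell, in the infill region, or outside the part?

outside

At z = 3.72 mm: the cube is not intersected at this z (z outside [0, 3.5]); the r=11 sphere at (12.5, 13) contributes a regular 32-gon of circumradius √(11²−10.28²) = 3.914; the cylinder at (3.5, 14.5): section is a regular 32-gon, circumradius r=7.5; Merging all regions: the regions partially overlap (shared area 9.74 mm²), so overlapping operands fuse into one piece — 1 connected region; the cube at (16, -0.5) is present — its section is the full 25×12.5 rectangle; Taking the union: the regions partially overlap (shared area 0.11 mm²), so overlapping operands fuse into one piece — 1 connected region. Overall, the cross-section is a single solid region. The nearest boundary edge runs (2.04, 7.14)→(0.63, 7.57); distance from the point to it = 2.40 mm. The point is not inside any of the regions above, so it lies outside the cross-section (2.40 mm from the nearest boundary).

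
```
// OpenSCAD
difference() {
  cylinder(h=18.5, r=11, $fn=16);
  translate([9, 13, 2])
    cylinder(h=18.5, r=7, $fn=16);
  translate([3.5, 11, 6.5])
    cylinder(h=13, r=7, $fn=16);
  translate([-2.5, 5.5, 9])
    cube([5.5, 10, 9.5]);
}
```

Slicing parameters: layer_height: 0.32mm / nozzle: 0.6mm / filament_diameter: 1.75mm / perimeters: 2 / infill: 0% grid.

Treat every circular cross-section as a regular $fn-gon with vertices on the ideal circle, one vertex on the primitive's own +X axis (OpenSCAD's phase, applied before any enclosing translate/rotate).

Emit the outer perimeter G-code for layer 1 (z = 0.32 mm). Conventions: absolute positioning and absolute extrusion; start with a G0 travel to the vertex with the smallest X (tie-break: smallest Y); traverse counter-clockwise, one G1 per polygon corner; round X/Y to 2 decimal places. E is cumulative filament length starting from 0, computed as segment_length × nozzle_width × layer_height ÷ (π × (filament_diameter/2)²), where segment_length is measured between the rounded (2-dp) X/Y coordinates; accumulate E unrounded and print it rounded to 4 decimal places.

At z = 0.32 mm: the r=11 cylinder contributes a regular 16-gon of circumradius 11; the cylinder at (9, 13) is not intersected at this z (z outside [2, 20.5]); the cylinder at (3.5, 11) is absent (z outside [6.5, 19.5]); the cube at (-2.5, 5.5) is not intersected at this z (z outside [9, 18.5]); After the difference (first − rest): none of the subtracted shapes is present at this height, so the r=11 cylinder is unchanged — 1 connected region. The outline is a single polygon with 16 vertices. Extrusion per mm of travel: 0.6 × 0.32 / (π × 0.875²) = 0.079824. Accumulating E over each segment gives final E = 5.4814.

G0 X-11.00 Y0.00 Z0.32
G1 X-10.16 Y-4.21 E0.3427
G1 X-7.78 Y-7.78 E0.6852
G1 X-4.21 Y-10.16 E1.0277
G1 X0.00 Y-11.00 E1.3704
G1 X4.21 Y-10.16 E1.7130
G1 X7.78 Y-7.78 E2.0555
G1 X10.16 Y-4.21 E2.3980
G1 X11.00 Y0.00 E2.7407
G1 X10.16 Y4.21 E3.0834
G1 X7.78 Y7.78 E3.4259
G1 X4.21 Y10.16 E3.7684
G1 X0.00 Y11.00 E4.1111
G1 X-4.21 Y10.16 E4.4538
G1 X-7.78 Y7.78 E4.7963
G1 X-10.16 Y4.21 E5.1387
G1 X-11.00 Y0.00 E5.4814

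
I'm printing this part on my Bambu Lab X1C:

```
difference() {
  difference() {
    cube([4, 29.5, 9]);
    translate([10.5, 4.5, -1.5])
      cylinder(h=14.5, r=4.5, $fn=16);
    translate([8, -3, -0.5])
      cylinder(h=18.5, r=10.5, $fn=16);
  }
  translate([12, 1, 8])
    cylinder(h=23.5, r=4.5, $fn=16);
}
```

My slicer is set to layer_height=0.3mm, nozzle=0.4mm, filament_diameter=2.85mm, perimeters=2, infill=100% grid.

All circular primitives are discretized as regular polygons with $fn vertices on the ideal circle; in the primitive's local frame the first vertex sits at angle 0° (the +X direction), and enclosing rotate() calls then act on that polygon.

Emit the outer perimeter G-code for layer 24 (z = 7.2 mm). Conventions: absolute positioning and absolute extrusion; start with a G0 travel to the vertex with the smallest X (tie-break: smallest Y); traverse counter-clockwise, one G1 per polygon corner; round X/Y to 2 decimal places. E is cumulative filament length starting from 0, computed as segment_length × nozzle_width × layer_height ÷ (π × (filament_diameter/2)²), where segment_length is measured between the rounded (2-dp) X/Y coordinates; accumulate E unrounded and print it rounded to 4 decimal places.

G0 X0.00 Y3.56 Z7.20
G1 X0.58 Y4.42 E0.0195
G1 X3.98 Y6.70 E0.0965
G1 X4.00 Y6.70 E0.0969
G1 X4.00 Y29.50 E0.5258
G1 X0.00 Y29.50 E0.6010
G1 X0.00 Y3.56 E1.0890

At z = 7.2 mm: the 4×29.5 cube contributes its full rectangle; the r=4.5 cylinder at (10.5, 4.5) gives a regular 16-gon of circumradius 4.5 (constant along its height); the r=10.5 cylinder at (8, -3) contributes a regular 16-gon of circumradius 10.5; Subtracting the remaining from the first: starting from the 4×29.5 cube, the r=4.5 cylinder at (10.5, 4.5) misses the remaining region (no effect); the r=10.5 cylinder at (8, -3) partially overlaps it — only the 21.37 mm² overlap (of its 337.53 mm²) is removed, clipping the outline — 1 connected region; the cylinder at (12, 1) does not reach this height (z outside [8, 31.5]); After the difference (first − rest): none of the subtracted shapes is present at this height, so that combined region is unchanged — 1 connected region. The outline is a single polygon with 6 vertices. Extrusion per mm of travel: 0.4 × 0.3 / (π × 1.425²) = 0.018811. Accumulating E over each segment gives final E = 1.0890.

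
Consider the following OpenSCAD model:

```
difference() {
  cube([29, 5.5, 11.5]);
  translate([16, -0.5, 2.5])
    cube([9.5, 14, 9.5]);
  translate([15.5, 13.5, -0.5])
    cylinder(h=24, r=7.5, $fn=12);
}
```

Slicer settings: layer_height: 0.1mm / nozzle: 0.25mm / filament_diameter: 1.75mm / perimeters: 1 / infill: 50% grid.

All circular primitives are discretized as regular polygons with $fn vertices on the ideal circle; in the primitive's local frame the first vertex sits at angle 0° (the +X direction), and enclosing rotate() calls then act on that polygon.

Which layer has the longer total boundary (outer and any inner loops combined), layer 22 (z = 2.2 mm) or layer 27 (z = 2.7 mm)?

layer 22 (z = 2.2 mm)

Layer 22 (z = 2.2): the cube (footprint 29×5.5) is included at this height (perimeter 69.00 mm); the cube at (16, -0.5) is absent (z outside [2.5, 12]); the r=7.5 cylinder at (15.5, 13.5) contributes a regular 12-gon of circumradius 7.5 (perimeter = 2·12·7.500·sin(180°/12) = 46.59 mm); Subtracting the remaining from the first: starting from the 29×5.5 cube, the r=7.5 cylinder at (15.5, 13.5) misses the remaining region (no effect) — boundary = 69.00 mm. So its perimeter = 69.00 mm. Layer 27 (z = 2.7): the 29×5.5 cube contributes its full rectangle (perimeter 69.00 mm); the 9.5×14 cube at (16, -0.5) contributes its full rectangle (perimeter 47.00 mm); the cylinder at (15.5, 13.5): section is a regular 12-gon, circumradius r=7.5 (perimeter = 2·12·7.500·sin(180°/12) = 46.59 mm); Subtracting the remaining from the first: starting from the 29×5.5 cube, the 9.5×14 cube at (16, -0.5) partially overlaps it — only the 52.25 mm² overlap (of its 133.00 mm²) is removed, clipping the outline; the r=7.5 cylinder at (15.5, 13.5) misses the remaining region (no effect) — boundary = 61.00 mm. So its perimeter = 61.00 mm. Layer 22 is larger (69.00 vs 61.00 mm).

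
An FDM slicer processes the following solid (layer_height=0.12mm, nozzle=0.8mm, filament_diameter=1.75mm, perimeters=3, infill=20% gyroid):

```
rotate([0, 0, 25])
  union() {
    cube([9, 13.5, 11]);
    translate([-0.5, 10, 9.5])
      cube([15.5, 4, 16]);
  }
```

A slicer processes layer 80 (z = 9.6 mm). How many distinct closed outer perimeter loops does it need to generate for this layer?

1

At z = 9.6 mm: the cube is present — its section is the full 9×13.5 rectangle; the cube at (-0.5, 10) is present — its section is the full 15.5×4 rectangle; Merging all regions: the regions partially overlap (shared area 31.50 mm²), so overlapping operands fuse into one piece — 1 connected region; (rotated 25° about Z; rotation is an isometry so areas/perimeters/island counts are preserved). The result has 1 disconnected region.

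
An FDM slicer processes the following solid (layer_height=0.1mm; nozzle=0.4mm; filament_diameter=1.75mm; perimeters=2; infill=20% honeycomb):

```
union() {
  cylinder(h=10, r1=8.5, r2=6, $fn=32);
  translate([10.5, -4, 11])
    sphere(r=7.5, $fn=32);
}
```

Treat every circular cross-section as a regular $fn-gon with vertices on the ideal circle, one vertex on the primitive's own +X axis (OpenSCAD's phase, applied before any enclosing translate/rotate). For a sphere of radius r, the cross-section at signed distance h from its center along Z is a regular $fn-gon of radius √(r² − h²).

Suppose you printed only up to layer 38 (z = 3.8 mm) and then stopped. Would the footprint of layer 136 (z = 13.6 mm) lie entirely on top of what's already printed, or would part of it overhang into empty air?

part overhangs

Compare the two slices. At z = 3.8: the cone (r1=8.5→r2=6) has section circumradius 7.550 here — a regular 32-gon (area = (32/2)·7.550²·sin(360°/32) = 177.93 mm²); the r=7.5 sphere at (10.5, -4) contributes a regular 32-gon of circumradius √(7.5²−7.2²) = 2.100 (area = (32/2)·2.100²·sin(360°/32) = 13.77 mm²); Combining (union): the 2 present regions are separate (no shared area or edge), so areas and boundary lengths simply add and each stays a separate island — area = 191.70 mm². At z = 13.6: the cone is not intersected at this z (z outside [0, 10]); the r=7.5 sphere at (10.5, -4) slices to a regular 32-gon of circumradius 7.035 (√(r²−h²) with h=2.6 from center) (area = (32/2)·7.035²·sin(360°/32) = 154.48 mm²); Merging all regions: only the r=7.5 sphere at (10.5, -4) is present, so the union is just that shape — area = 154.48 mm². Checking containment: at z = 13.6 the cross-section extends beyond the z = 3.8 cross-section by about 119.91 mm².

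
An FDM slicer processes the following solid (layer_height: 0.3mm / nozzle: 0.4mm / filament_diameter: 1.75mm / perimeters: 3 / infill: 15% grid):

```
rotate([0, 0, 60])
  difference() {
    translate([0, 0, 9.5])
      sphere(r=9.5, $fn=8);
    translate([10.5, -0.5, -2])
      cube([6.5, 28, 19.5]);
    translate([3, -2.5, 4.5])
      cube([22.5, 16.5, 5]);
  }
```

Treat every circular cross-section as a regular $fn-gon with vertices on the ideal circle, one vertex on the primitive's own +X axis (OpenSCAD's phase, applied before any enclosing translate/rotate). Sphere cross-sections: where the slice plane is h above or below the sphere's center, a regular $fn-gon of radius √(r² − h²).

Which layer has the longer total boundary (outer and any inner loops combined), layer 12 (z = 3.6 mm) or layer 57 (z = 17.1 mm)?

Layer 12 (z = 3.6): the r=9.5 sphere slices to a regular 8-gon of circumradius 7.446 (√(r²−h²) with h=5.9 from center) (perimeter = 2·8·7.446·sin(180°/8) = 45.59 mm); the cube at (10.5, -0.5) is present — its section is the full 6.5×28 rectangle (perimeter 69.00 mm); the cube at (3, -2.5) does not reach this height (z outside [4.5, 9.5]); Taking the first minus the rest: starting from the r=9.5 sphere, the 6.5×28 cube at (10.5, -0.5) misses the remaining region (no effect) — boundary = 45.59 mm; (rotated 60° about Z; rotation is an isometry so areas/perimeters/island counts are preserved). So its perimeter = 45.59 mm. Layer 57 (z = 17.1): the r=9.5 sphere slices to a regular 8-gon of circumradius 5.700 (√(r²−h²) with h=7.6 from center) (perimeter = 2·8·5.700·sin(180°/8) = 34.90 mm); the cube at (10.5, -0.5) is present — its section is the full 6.5×28 rectangle (perimeter 69.00 mm); the cube at (3, -2.5) does not reach this height (z outside [4.5, 9.5]); Subtracting the remaining from the first: starting from the r=9.5 sphere, the 6.5×28 cube at (10.5, -0.5) misses the remaining region (no effect) — boundary = 34.90 mm; (rotated 60° about Z; rotation is an isometry so areas/perimeters/island counts are preserved). So its perimeter = 34.90 mm. Layer 12 is larger (45.59 vs 34.90 mm).

layer 12 (z = 3.6 mm)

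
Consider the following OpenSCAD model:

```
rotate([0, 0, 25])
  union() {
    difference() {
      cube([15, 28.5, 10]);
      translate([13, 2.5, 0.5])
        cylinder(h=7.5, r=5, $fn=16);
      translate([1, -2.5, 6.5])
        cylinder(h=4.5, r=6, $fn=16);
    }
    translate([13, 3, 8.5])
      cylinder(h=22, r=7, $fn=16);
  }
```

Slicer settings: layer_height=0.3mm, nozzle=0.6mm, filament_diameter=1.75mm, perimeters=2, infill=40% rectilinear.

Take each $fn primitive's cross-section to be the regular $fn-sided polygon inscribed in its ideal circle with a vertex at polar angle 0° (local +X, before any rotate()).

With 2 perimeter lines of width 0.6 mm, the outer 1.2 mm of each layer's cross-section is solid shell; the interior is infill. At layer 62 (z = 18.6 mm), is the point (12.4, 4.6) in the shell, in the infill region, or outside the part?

At z = 18.6 mm: the cube is not intersected at this z (z outside [0, 10]); the cylinder at (13, 2.5) does not reach this height (z outside [0.5, 8]); the cylinder at (1, -2.5) is not intersected at this z (z outside [6.5, 11]); After the difference (first − rest): the first operand is absent here, so nothing remains; the r=7 cylinder at (13, 3) contributes a regular 16-gon of circumradius 7; Merging all regions: only the r=7 cylinder at (13, 3) is present, so the union is just that shape — 1 connected region; (whole slice rotated 25° about Z — lengths, areas and connectivity unchanged). Overall, the cross-section is a single solid region. Undo the 25° rotation: the query point maps to (13.182, -1.071) in the un-rotated model frame. The nearest boundary edge runs (13.00, -4.00)→(15.68, -3.47); distance from the point to it = 2.84 mm. The point is inside the cross-section and 2.84 mm from the nearest boundary — more than the 1.2 mm shell width (2 × 0.6), so it's in the infill interior.

infill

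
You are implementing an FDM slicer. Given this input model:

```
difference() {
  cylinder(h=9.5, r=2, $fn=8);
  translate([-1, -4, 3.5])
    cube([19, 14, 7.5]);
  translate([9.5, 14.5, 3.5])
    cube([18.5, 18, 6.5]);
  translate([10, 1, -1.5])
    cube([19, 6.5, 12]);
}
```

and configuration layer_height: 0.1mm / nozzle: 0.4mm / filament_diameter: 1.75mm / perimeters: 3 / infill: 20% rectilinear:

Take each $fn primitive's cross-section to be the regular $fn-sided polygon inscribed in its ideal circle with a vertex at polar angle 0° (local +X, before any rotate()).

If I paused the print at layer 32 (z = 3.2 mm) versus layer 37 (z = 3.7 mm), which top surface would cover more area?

layer 32 (z = 3.2 mm)

Layer 32 (z = 3.2): the cylinder: section is a regular 8-gon, circumradius r=2 (area = (8/2)·2.000²·sin(360°/8) = 11.31 mm²); the cube at (-1, -4) is absent (z outside [3.5, 11]); the cube at (9.5, 14.5) is not intersected at this z (z outside [3.5, 10]); the cube at (10, 1) (footprint 19×6.5) is included at this height (area 123.50 mm²); Subtracting the remaining from the first: starting from the r=2 cylinder (11.31 mm²), the 19×6.5 cube at (10, 1) misses the remaining region (no effect) — area = 11.31 mm². So its area = 11.31 mm². Layer 37 (z = 3.7): the cylinder: section is a regular 8-gon, circumradius r=2 (area = (8/2)·2.000²·sin(360°/8) = 11.31 mm²); the cube at (-1, -4) (footprint 19×14) is included at this height (area 266.00 mm²); the cube at (9.5, 14.5) (footprint 18.5×18) is included at this height (area 333.00 mm²); the 19×6.5 cube at (10, 1) contributes its full rectangle (area 123.50 mm²); Taking the first minus the rest: starting from the r=2 cylinder (11.31 mm²), the 19×14 cube at (-1, -4) partially overlaps it — only the 9.24 mm² overlap (of its 266.00 mm²) is removed, clipping the outline; the 18.5×18 cube at (9.5, 14.5) misses the remaining region (no effect); the 19×6.5 cube at (10, 1) misses the remaining region (no effect) — area = 2.07 mm². So its area = 2.07 mm². Layer 32 is larger (11.31 vs 2.07 mm²).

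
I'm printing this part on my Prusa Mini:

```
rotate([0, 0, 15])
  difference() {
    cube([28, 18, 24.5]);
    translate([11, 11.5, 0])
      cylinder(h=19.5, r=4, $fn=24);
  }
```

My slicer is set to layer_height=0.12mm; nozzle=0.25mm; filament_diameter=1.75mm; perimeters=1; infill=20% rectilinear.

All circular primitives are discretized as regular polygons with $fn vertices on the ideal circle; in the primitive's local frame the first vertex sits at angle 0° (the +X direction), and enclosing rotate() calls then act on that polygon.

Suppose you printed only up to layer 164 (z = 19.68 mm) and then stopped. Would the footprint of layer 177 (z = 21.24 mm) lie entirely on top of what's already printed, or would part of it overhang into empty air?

Compare the two slices. At z = 19.68: the cube is present — its section is the full 28×18 rectangle (area 504.00 mm²); the cylinder at (11, 11.5) does not reach this height (z outside [0, 19.5]); Subtracting the remaining from the first: none of the subtracted shapes is present at this height, so the 28×18 cube is unchanged — area = 504.00 mm²; (whole slice rotated 15° about Z — lengths, areas and connectivity unchanged). At z = 21.24: the 28×18 cube contributes its full rectangle (area 504.00 mm²); the cylinder at (11, 11.5) is absent (z outside [0, 19.5]); After the difference (first − rest): none of the subtracted shapes is present at this height, so the 28×18 cube is unchanged — area = 504.00 mm²; (rotated 15° about Z; rotation is an isometry so areas/perimeters/island counts are preserved). Checking containment: the cross-section at z = 21.24 is a subset of the cross-section at z = 19.68.

entirely on top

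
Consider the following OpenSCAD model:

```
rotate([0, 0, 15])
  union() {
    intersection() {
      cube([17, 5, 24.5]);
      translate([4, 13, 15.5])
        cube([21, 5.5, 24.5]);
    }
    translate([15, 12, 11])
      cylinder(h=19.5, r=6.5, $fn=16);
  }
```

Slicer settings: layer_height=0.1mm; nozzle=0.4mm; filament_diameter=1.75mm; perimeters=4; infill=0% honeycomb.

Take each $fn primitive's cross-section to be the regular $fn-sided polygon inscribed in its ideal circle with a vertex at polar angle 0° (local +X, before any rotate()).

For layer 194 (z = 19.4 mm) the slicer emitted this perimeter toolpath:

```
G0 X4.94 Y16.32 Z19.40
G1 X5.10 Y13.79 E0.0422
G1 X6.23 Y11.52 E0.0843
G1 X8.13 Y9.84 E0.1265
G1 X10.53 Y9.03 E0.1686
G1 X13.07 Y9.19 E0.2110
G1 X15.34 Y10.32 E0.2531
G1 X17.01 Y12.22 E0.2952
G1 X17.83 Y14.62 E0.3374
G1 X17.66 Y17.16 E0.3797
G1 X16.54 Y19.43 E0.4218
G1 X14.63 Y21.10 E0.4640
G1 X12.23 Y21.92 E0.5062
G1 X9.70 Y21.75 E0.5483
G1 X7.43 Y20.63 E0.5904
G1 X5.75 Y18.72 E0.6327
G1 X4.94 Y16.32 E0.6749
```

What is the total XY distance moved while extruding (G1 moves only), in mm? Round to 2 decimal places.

Sum the Euclidean lengths of each G1 segment: total = 40.58 mm.

40.58 mm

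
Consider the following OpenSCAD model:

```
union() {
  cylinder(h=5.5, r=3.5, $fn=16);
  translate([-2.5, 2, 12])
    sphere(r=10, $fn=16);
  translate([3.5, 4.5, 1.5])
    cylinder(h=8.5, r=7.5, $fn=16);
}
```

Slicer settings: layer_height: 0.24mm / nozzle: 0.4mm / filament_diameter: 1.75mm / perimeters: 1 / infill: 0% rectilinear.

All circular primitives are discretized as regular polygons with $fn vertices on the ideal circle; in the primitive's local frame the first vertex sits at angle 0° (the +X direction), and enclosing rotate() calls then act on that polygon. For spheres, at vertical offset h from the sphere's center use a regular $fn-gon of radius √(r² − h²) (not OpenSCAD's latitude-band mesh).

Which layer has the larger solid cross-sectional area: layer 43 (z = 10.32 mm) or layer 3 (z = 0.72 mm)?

layer 43 (z = 10.32 mm)

Layer 43 (z = 10.32): the cylinder is not intersected at this z (z outside [0, 5.5]); the r=10 sphere at (-2.5, 2) slices to a regular 16-gon of circumradius 9.858 (√(r²−h²) with h=1.68 from center) (area = (16/2)·9.858²·sin(360°/16) = 297.51 mm²); the cylinder at (3.5, 4.5) is not intersected at this z (z outside [1.5, 10]); Combining (union): only the r=10 sphere at (-2.5, 2) is present, so the union is just that shape — area = 297.51 mm². So its area = 297.51 mm². Layer 3 (z = 0.72): the r=3.5 cylinder contributes a regular 16-gon of circumradius 3.5 (area = (16/2)·3.500²·sin(360°/16) = 37.50 mm²); the sphere at (-2.5, 2) is not intersected at this z (|z−center|=11.280 > r=10); the cylinder at (3.5, 4.5) does not reach this height (z outside [1.5, 10]); Combining (union): only the r=3.5 cylinder is present, so the union is just that shape — area = 37.50 mm². So its area = 37.50 mm². Layer 43 is larger (297.51 vs 37.50 mm²).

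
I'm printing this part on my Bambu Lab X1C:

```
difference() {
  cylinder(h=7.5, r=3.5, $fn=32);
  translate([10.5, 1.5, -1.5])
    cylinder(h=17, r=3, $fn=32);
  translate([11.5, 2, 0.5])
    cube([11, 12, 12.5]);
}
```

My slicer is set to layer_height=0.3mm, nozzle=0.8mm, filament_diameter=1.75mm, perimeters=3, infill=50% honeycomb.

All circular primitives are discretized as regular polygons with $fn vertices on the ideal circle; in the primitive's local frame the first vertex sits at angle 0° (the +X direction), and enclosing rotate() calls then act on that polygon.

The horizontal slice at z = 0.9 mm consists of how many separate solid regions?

1

At z = 0.9 mm: the r=3.5 cylinder gives a regular 32-gon of circumradius 3.5 (constant along its height); the r=3 cylinder at (10.5, 1.5) gives a regular 32-gon of circumradius 3 (constant along its height); the 11×12 cube at (11.5, 2) contributes its full rectangle; After the difference (first − rest): starting from the r=3.5 cylinder, the r=3 cylinder at (10.5, 1.5) misses the remaining region (no effect); the 11×12 cube at (11.5, 2) misses the remaining region (no effect) — 1 connected region. The result has 1 disconnected region.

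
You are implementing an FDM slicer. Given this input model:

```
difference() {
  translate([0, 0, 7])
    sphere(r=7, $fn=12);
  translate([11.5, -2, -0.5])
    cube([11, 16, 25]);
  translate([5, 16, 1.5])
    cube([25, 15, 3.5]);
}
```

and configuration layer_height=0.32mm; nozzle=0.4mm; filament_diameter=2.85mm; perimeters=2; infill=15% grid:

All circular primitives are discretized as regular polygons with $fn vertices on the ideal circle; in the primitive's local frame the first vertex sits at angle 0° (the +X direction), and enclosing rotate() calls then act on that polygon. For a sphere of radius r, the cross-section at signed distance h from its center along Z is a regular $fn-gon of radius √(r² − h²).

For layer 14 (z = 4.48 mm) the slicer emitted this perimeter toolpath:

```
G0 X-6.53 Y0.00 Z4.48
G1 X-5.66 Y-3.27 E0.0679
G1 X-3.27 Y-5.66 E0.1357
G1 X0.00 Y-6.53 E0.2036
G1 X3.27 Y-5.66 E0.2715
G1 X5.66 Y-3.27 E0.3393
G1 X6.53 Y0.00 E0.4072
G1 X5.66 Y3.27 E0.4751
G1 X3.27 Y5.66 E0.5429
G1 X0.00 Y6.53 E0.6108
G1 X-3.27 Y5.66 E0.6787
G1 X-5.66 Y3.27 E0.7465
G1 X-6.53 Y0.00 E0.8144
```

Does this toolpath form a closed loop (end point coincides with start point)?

yes

Start point (G0): (-6.53, 0.00). End point (last G1): the path returns to the start — closed.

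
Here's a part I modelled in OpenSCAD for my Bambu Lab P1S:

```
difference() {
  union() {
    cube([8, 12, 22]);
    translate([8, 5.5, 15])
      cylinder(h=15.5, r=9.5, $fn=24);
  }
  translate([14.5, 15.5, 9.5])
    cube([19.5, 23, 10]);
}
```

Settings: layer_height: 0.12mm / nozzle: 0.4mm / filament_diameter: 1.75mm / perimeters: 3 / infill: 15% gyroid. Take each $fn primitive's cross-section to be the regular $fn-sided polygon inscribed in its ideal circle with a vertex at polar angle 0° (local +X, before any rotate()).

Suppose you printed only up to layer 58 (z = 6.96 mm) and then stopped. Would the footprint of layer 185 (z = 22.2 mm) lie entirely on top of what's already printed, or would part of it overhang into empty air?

Compare the two slices. At z = 6.96: the cube (footprint 8×12) is included at this height (area 96.00 mm²); the cylinder at (8, 5.5) is absent (z outside [15, 30.5]); Merging all regions: only the 8×12 cube is present, so the union is just that shape — area = 96.00 mm²; the cube at (14.5, 15.5) does not reach this height (z outside [9.5, 19.5]); Subtracting the remaining from the first: none of the subtracted shapes is present at this height, so that combined region is unchanged — area = 96.00 mm². At z = 22.2: the cube is absent (z outside [0, 22]); the cylinder at (8, 5.5): section is a regular 24-gon, circumradius r=9.5 (area = (24/2)·9.500²·sin(360°/24) = 280.30 mm²); Merging all regions: only the r=9.5 cylinder at (8, 5.5) is present, so the union is just that shape — area = 280.30 mm²; the cube at (14.5, 15.5) does not reach this height (z outside [9.5, 19.5]); Subtracting the remaining from the first: none of the subtracted shapes is present at this height, so the result so far is unchanged — area = 280.30 mm². Checking containment: at z = 22.2 the cross-section extends beyond the z = 6.96 cross-section by about 185.19 mm².

part overhangs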